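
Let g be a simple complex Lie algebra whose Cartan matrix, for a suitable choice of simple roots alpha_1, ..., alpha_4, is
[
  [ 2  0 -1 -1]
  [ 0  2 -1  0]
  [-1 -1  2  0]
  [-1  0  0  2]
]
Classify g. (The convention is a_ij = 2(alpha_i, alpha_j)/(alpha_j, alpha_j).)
The matrix has rank 4 with 2's on the diagonal. Reading the off-diagonal entries as Dynkin edges (a single edge where a_ij = a_ji = -1; a double or triple edge where a_ij * a_ji = 2 or 3), the diagram is a chain of 4 nodes with single edges (A_4). One simple-root ordering that puts it in standard form is (alpha_2, alpha_3, alpha_1, alpha_4). So the algebra is type A_4, i.e. sl(5).

type A_4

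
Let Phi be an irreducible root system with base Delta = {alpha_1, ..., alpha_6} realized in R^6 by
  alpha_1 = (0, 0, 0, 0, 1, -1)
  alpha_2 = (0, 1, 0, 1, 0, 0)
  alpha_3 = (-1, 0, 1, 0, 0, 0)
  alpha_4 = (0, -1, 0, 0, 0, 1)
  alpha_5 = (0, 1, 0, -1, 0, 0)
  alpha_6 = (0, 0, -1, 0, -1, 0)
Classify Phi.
D_6 (so(12))

Compute the Cartan integers a_ij = 2(alpha_i, alpha_j)/(alpha_j, alpha_j); the resulting 6x6 Cartan matrix is
[[2, 0, 0, -1, 0, -1], [0, 2, 0, -1, 0, 0], [0, 0, 2, 0, 0, -1], [-1, -1, 0, 2, -1, 0], [0, 0, 0, -1, 2, 0], [-1, 0, -1, 0, 0, 2]].
All simple roots have the same length, so the diagram is simply laced. The associated Dynkin diagram is a chain of 4 nodes with a fork of two nodes at one end (D_6), so the type is D_6 (the algebra so(12)).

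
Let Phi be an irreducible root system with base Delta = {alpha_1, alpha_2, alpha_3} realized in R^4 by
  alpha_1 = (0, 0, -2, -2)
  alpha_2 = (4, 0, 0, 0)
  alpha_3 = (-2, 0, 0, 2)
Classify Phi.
C3

Compute the Cartan integers a_ij = 2(alpha_i, alpha_j)/(alpha_j, alpha_j); the resulting 3x3 Cartan matrix is
[[2, 0, -1], [0, 2, -2], [-1, -1, 2]].
The roots have two lengths (squared-length ratio 2:1); the short ones are alpha_{1,3}. The associated Dynkin diagram is a chain of 3 nodes with a double edge at one end; the terminal node there is the unique long simple root (C_3), so the type is C_3 (the algebra sp(6)).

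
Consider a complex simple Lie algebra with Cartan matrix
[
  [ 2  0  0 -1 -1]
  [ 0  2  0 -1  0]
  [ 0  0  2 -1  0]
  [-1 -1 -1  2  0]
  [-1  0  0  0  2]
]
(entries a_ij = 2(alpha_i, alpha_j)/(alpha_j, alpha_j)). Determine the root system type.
type D_5

The matrix has rank 5 with 2's on the diagonal. Reading the off-diagonal entries as Dynkin edges (a single edge where a_ij = a_ji = -1; a double or triple edge where a_ij * a_ji = 2 or 3), the diagram is a chain of 3 nodes with a fork of two nodes at one end (D_5). One simple-root ordering that puts it in standard form is (alpha_5, alpha_1, alpha_4, alpha_3, alpha_2). So the algebra is type D_5, i.e. so(10).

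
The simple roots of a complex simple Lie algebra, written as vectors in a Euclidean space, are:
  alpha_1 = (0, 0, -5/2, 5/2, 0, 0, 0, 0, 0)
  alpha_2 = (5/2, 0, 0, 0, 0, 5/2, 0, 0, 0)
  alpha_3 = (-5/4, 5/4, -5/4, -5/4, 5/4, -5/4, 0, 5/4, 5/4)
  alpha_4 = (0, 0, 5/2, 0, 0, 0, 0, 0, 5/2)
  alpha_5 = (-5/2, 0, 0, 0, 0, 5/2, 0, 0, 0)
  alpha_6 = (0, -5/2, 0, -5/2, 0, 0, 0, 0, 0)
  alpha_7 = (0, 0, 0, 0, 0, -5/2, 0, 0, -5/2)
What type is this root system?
Compute the Cartan integers a_ij = 2(alpha_i, alpha_j)/(alpha_j, alpha_j); the resulting 7x7 Cartan matrix is
[[2, 0, 0, -1, 0, -1, 0], [0, 2, -1, 0, 0, 0, -1], [0, -1, 2, 0, 0, 0, 0], [-1, 0, 0, 2, 0, 0, -1], [0, 0, 0, 0, 2, 0, -1], [-1, 0, 0, 0, 0, 2, 0], [0, -1, 0, -1, -1, 0, 2]].
All simple roots have the same length, so the diagram is simply laced. The associated Dynkin diagram is a chain of 6 nodes with one extra node attached to the third node from one end (E_7), so the type is E_7.

E_7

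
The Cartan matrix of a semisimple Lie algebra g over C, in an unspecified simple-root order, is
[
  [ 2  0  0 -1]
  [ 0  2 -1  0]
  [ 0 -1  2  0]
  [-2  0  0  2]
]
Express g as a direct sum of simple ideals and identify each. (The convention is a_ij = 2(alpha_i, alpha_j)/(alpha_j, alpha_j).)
type A_2 + type B_2

The diagram associated to this matrix has two connected components: the simple roots {alpha_2, alpha_3} form a chain of 2 nodes with single edges (A_2), and {alpha_1, alpha_4} form a chain of 2 nodes with a double edge at one end; the terminal node there is the unique short simple root (B_2). A semisimple Lie algebra decomposes uniquely as the direct sum of simple ideals, one per connected component of its Dynkin diagram, so g ≅ A_2 ⊕ B_2 (dimension 8 + 10 = 18).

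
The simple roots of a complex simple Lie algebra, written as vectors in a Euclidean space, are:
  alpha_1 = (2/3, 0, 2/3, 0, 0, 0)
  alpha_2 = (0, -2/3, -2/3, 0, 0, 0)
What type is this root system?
A2

Compute the Cartan integers a_ij = 2(alpha_i, alpha_j)/(alpha_j, alpha_j); the resulting 2x2 Cartan matrix is
[[2, -1], [-1, 2]].
All simple roots have the same length, so the diagram is simply laced. The associated Dynkin diagram is a chain of 2 nodes with single edges (A_2), so the type is A_2 (the algebra sl(3)).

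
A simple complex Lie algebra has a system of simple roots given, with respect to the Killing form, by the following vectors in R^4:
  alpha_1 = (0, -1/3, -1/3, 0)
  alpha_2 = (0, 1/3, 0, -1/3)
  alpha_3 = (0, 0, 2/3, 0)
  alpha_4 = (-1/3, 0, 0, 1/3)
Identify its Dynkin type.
C_4 (sp(8))

Compute the Cartan integers a_ij = 2(alpha_i, alpha_j)/(alpha_j, alpha_j); the resulting 4x4 Cartan matrix is
[[2, -1, -1, 0], [-1, 2, 0, -1], [-2, 0, 2, 0], [0, -1, 0, 2]].
The roots have two lengths (squared-length ratio 2:1); the short ones are alpha_{1,2,4}. The associated Dynkin diagram is a chain of 4 nodes with a double edge at one end; the terminal node there is the unique long simple root (C_4), so the type is C_4 (the algebra sp(8)).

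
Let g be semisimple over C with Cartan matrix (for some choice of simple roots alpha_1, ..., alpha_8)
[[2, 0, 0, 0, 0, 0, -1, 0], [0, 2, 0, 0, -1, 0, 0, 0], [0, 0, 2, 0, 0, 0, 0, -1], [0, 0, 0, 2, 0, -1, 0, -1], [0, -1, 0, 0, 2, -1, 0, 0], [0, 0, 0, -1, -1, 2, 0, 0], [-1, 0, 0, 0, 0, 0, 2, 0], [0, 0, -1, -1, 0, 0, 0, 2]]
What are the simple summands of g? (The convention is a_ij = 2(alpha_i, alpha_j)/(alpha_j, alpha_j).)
A_2 (sl(3)) ⊕ A_6 (sl(7))

The diagram associated to this matrix has two connected components: the simple roots {alpha_1, alpha_7} form a chain of 2 nodes with single edges (A_2), and {alpha_2, alpha_3, alpha_4, alpha_5, alpha_6, alpha_8} form a chain of 6 nodes with single edges (A_6). A semisimple Lie algebra decomposes uniquely as the direct sum of simple ideals, one per connected component of its Dynkin diagram, so g ≅ A_2 ⊕ A_6 (dimension 8 + 48 = 56).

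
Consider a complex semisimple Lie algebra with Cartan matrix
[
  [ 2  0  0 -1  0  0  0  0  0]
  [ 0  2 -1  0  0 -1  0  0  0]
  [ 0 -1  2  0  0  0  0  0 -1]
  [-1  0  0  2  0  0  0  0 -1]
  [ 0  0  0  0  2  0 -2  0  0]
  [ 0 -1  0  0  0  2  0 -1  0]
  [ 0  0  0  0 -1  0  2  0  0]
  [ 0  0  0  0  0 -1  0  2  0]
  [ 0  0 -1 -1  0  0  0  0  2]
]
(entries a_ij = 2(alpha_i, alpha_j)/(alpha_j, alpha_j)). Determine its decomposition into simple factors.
The diagram associated to this matrix has two connected components: the simple roots {alpha_1, alpha_2, alpha_3, alpha_4, alpha_6, alpha_8, alpha_9} form a chain of 7 nodes with single edges (A_7), and {alpha_5, alpha_7} form a chain of 2 nodes with a double edge at one end; the terminal node there is the unique short simple root (B_2). A semisimple Lie algebra decomposes uniquely as the direct sum of simple ideals, one per connected component of its Dynkin diagram, so g ≅ A_7 ⊕ B_2 (dimension 63 + 10 = 73).

A_7 (sl(8)) + B_2 (so(5))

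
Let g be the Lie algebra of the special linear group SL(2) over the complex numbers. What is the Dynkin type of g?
A_1 (sl(2))

This is sl(2), which has dimension 2^2 - 1 = 3 and rank 2 - 1 = 1 (a Cartan subalgebra is the diagonal traceless matrices). In the classification of classical Lie algebras, the special linear algebra sl(n+1) has type A_n; here n = 1, so the Dynkin diagram is a chain of 1 nodes with single edges (A_1). Hence the type is A_1.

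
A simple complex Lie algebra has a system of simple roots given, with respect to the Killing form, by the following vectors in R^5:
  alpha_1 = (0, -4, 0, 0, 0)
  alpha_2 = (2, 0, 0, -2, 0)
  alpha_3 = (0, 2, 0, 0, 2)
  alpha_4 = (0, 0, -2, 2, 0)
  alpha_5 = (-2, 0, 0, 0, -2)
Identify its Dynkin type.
C_5 (sp(10))

Compute the Cartan integers a_ij = 2(alpha_i, alpha_j)/(alpha_j, alpha_j); the resulting 5x5 Cartan matrix is
[[2, 0, -2, 0, 0], [0, 2, 0, -1, -1], [-1, 0, 2, 0, -1], [0, -1, 0, 2, 0], [0, -1, -1, 0, 2]].
The roots have two lengths (squared-length ratio 2:1); the short ones are alpha_{2,3,4,5}. The associated Dynkin diagram is a chain of 5 nodes with a double edge at one end; the terminal node there is the unique long simple root (C_5), so the type is C_5 (the algebra sp(10)).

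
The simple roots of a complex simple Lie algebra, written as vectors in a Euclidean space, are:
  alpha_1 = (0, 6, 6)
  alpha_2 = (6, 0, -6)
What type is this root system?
type A_2

Compute the Cartan integers a_ij = 2(alpha_i, alpha_j)/(alpha_j, alpha_j); the resulting 2x2 Cartan matrix is
[[2, -1], [-1, 2]].
All simple roots have the same length, so the diagram is simply laced. The associated Dynkin diagram is a chain of 2 nodes with single edges (A_2), so the type is A_2 (the algebra sl(3)).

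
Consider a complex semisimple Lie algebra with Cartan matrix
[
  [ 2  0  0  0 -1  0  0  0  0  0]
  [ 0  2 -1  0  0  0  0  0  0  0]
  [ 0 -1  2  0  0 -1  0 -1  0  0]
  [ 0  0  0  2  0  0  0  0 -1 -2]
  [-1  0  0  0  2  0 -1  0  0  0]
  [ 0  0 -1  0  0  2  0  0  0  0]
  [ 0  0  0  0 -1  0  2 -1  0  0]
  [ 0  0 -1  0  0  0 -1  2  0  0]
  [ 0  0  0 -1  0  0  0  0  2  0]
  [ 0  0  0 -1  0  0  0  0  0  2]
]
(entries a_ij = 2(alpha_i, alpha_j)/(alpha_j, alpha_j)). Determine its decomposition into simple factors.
The diagram associated to this matrix has two connected components: the simple roots {alpha_4, alpha_9, alpha_10} form a chain of 3 nodes with a double edge at one end; the terminal node there is the unique short simple root (B_3), and {alpha_1, alpha_2, alpha_3, alpha_5, alpha_6, alpha_7, alpha_8} form a chain of 5 nodes with a fork of two nodes at one end (D_7). A semisimple Lie algebra decomposes uniquely as the direct sum of simple ideals, one per connected component of its Dynkin diagram, so g ≅ B_3 ⊕ D_7 (dimension 21 + 91 = 112).

B3 ⊕ D7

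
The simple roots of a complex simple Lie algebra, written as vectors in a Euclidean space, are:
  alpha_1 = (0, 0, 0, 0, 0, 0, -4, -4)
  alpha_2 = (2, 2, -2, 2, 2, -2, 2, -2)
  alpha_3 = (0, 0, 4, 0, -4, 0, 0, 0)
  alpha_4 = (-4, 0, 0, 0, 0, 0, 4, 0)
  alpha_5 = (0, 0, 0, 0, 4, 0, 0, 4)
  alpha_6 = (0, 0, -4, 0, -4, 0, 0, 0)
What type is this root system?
Compute the Cartan integers a_ij = 2(alpha_i, alpha_j)/(alpha_j, alpha_j); the resulting 6x6 Cartan matrix is
[[2, 0, 0, -1, -1, 0], [0, 2, -1, 0, 0, 0], [0, -1, 2, 0, -1, 0], [-1, 0, 0, 2, 0, 0], [-1, 0, -1, 0, 2, -1], [0, 0, 0, 0, -1, 2]].
All simple roots have the same length, so the diagram is simply laced. The associated Dynkin diagram is a chain of 5 nodes with one extra node attached to the third node from one end (E_6), so the type is E_6.

type E_6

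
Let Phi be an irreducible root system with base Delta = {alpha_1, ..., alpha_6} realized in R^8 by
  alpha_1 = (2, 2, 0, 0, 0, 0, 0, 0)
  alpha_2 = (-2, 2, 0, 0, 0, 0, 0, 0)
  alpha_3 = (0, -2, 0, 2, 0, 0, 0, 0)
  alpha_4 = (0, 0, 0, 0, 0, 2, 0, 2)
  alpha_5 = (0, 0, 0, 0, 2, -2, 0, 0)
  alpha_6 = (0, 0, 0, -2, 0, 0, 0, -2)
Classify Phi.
D6

Compute the Cartan integers a_ij = 2(alpha_i, alpha_j)/(alpha_j, alpha_j); the resulting 6x6 Cartan matrix is
[[2, 0, -1, 0, 0, 0], [0, 2, -1, 0, 0, 0], [-1, -1, 2, 0, 0, -1], [0, 0, 0, 2, -1, -1], [0, 0, 0, -1, 2, 0], [0, 0, -1, -1, 0, 2]].
All simple roots have the same length, so the diagram is simply laced. The associated Dynkin diagram is a chain of 4 nodes with a fork of two nodes at one end (D_6), so the type is D_6 (the algebra so(12)).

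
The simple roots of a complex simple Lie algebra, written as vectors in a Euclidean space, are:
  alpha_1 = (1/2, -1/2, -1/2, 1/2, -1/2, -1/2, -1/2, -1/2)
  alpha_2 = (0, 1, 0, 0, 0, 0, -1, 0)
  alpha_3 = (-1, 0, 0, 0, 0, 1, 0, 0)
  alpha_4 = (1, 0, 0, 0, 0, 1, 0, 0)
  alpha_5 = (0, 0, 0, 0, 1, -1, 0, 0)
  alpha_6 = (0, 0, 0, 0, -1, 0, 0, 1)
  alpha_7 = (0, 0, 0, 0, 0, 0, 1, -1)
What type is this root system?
Compute the Cartan integers a_ij = 2(alpha_i, alpha_j)/(alpha_j, alpha_j); the resulting 7x7 Cartan matrix is
[[2, 0, -1, 0, 0, 0, 0], [0, 2, 0, 0, 0, 0, -1], [-1, 0, 2, 0, -1, 0, 0], [0, 0, 0, 2, -1, 0, 0], [0, 0, -1, -1, 2, -1, 0], [0, 0, 0, 0, -1, 2, -1], [0, -1, 0, 0, 0, -1, 2]].
All simple roots have the same length, so the diagram is simply laced. The associated Dynkin diagram is a chain of 6 nodes with one extra node attached to the third node from one end (E_7), so the type is E_7.

E_7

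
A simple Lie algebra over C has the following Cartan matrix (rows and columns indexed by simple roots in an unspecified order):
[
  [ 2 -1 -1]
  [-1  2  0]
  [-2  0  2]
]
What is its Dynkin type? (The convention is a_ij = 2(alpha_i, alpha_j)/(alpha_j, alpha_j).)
C3

The matrix has rank 3 with 2's on the diagonal. Reading the off-diagonal entries as Dynkin edges (a single edge where a_ij = a_ji = -1; a double or triple edge where a_ij * a_ji = 2 or 3), the diagram is a chain of 3 nodes with a double edge at one end; the terminal node there is the unique long simple root (C_3). One simple-root ordering that puts it in standard form is (alpha_2, alpha_1, alpha_3). So the algebra is type C_3, i.e. sp(6).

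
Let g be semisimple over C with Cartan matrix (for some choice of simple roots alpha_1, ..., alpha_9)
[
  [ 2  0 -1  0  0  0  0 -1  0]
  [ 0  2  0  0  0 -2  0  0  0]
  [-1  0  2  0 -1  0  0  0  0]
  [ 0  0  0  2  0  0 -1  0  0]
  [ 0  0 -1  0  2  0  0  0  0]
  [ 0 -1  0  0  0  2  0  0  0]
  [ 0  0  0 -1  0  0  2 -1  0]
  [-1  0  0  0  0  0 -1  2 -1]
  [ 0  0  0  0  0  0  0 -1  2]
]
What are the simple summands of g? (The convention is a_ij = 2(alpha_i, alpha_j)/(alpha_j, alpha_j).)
B2 + E7

The diagram associated to this matrix has two connected components: the simple roots {alpha_2, alpha_6} form a chain of 2 nodes with a double edge at one end; the terminal node there is the unique short simple root (B_2), and {alpha_1, alpha_3, alpha_4, alpha_5, alpha_7, alpha_8, alpha_9} form a chain of 6 nodes with one extra node attached to the third node from one end (E_7). A semisimple Lie algebra decomposes uniquely as the direct sum of simple ideals, one per connected component of its Dynkin diagram, so g ≅ B_2 ⊕ E_7 (dimension 10 + 133 = 143).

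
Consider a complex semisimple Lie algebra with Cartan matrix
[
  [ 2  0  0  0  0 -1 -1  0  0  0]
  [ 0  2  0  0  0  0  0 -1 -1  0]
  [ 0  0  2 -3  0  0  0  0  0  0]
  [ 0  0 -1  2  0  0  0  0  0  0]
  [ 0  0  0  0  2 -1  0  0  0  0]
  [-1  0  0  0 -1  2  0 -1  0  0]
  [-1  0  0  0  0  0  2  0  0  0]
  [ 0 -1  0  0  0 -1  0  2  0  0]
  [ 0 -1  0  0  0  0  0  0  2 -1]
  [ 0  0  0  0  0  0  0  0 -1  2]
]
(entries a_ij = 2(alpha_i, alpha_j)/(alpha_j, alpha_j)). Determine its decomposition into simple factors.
E8 + G2

The diagram associated to this matrix has two connected components: the simple roots {alpha_1, alpha_2, alpha_5, alpha_6, alpha_7, alpha_8, alpha_9, alpha_10} form a chain of 7 nodes with one extra node attached to the third node from one end (E_8), and {alpha_3, alpha_4} form two nodes joined by a triple edge (G_2). A semisimple Lie algebra decomposes uniquely as the direct sum of simple ideals, one per connected component of its Dynkin diagram, so g ≅ E_8 ⊕ G_2 (dimension 248 + 14 = 262).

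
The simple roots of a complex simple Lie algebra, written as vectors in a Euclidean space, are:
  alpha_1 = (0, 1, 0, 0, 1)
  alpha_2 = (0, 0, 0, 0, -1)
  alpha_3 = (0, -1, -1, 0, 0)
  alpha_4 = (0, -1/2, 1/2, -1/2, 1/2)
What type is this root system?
F_4

Compute the Cartan integers a_ij = 2(alpha_i, alpha_j)/(alpha_j, alpha_j); the resulting 4x4 Cartan matrix is
[[2, -2, -1, 0], [-1, 2, 0, -1], [-1, 0, 2, 0], [0, -1, 0, 2]].
The roots have two lengths (squared-length ratio 2:1); the short ones are alpha_{2,4}. The associated Dynkin diagram is a chain of 4 nodes with a double edge between the middle two (F_4), so the type is F_4.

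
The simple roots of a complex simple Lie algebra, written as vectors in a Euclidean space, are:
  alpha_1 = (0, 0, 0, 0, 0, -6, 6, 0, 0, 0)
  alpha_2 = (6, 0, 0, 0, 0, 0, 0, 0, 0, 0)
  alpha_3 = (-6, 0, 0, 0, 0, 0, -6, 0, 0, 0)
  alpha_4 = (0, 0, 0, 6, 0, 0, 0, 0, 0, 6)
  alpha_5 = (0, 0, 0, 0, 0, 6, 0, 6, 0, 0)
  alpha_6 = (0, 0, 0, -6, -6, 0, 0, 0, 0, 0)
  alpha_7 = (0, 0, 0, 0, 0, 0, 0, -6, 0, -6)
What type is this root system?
B7

Compute the Cartan integers a_ij = 2(alpha_i, alpha_j)/(alpha_j, alpha_j); the resulting 7x7 Cartan matrix is
[[2, 0, -1, 0, -1, 0, 0], [0, 2, -1, 0, 0, 0, 0], [-1, -2, 2, 0, 0, 0, 0], [0, 0, 0, 2, 0, -1, -1], [-1, 0, 0, 0, 2, 0, -1], [0, 0, 0, -1, 0, 2, 0], [0, 0, 0, -1, -1, 0, 2]].
The roots have two lengths (squared-length ratio 2:1); the short ones are alpha_{2}. The associated Dynkin diagram is a chain of 7 nodes with a double edge at one end; the terminal node there is the unique short simple root (B_7), so the type is B_7 (the algebra so(15)).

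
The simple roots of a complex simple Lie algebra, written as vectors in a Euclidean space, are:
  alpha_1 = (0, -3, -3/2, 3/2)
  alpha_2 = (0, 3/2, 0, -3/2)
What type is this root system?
type G_2

Compute the Cartan integers a_ij = 2(alpha_i, alpha_j)/(alpha_j, alpha_j); the resulting 2x2 Cartan matrix is
[[2, -3], [-1, 2]].
The roots have two lengths (squared-length ratio 3:1); the short ones are alpha_{2}. The associated Dynkin diagram is two nodes joined by a triple edge (G_2), so the type is G_2.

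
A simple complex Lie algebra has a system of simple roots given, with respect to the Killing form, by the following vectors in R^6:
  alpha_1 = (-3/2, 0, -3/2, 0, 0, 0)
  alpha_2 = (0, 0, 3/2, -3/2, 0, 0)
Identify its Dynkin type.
A_2 (sl(3))

Compute the Cartan integers a_ij = 2(alpha_i, alpha_j)/(alpha_j, alpha_j); the resulting 2x2 Cartan matrix is
[[2, -1], [-1, 2]].
All simple roots have the same length, so the diagram is simply laced. The associated Dynkin diagram is a chain of 2 nodes with single edges (A_2), so the type is A_2 (the algebra sl(3)).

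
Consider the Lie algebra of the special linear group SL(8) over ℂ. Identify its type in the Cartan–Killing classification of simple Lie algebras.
This is sl(8), which has dimension 8^2 - 1 = 63 and rank 8 - 1 = 7 (a Cartan subalgebra is the diagonal traceless matrices). In the classification of classical Lie algebras, the special linear algebra sl(n+1) has type A_n; here n = 7, so the Dynkin diagram is a chain of 7 nodes with single edges (A_7). Hence the type is A_7.

A_7 (sl(8))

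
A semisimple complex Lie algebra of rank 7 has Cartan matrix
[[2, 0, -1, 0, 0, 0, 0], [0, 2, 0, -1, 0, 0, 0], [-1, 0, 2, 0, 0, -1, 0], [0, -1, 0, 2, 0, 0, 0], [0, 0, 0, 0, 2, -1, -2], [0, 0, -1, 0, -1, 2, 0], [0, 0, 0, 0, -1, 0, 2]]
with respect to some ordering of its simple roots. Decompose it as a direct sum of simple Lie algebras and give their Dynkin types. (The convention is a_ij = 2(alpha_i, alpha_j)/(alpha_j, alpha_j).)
A2 + B5

The diagram associated to this matrix has two connected components: the simple roots {alpha_2, alpha_4} form a chain of 2 nodes with single edges (A_2), and {alpha_1, alpha_3, alpha_5, alpha_6, alpha_7} form a chain of 5 nodes with a double edge at one end; the terminal node there is the unique short simple root (B_5). A semisimple Lie algebra decomposes uniquely as the direct sum of simple ideals, one per connected component of its Dynkin diagram, so g ≅ A_2 ⊕ B_5 (dimension 8 + 55 = 63).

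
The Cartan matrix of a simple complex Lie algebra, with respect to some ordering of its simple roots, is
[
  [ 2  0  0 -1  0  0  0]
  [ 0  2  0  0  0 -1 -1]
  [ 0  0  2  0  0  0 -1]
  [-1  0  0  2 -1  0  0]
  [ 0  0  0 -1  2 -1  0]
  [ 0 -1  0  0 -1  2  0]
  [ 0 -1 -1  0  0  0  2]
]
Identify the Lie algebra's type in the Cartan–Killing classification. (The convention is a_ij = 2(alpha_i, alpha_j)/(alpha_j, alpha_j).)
The matrix has rank 7 with 2's on the diagonal. Reading the off-diagonal entries as Dynkin edges (a single edge where a_ij = a_ji = -1; a double or triple edge where a_ij * a_ji = 2 or 3), the diagram is a chain of 7 nodes with single edges (A_7). One simple-root ordering that puts it in standard form is (alpha_1, alpha_4, alpha_5, alpha_6, alpha_2, alpha_7, alpha_3). So the algebra is type A_7, i.e. sl(8).

A7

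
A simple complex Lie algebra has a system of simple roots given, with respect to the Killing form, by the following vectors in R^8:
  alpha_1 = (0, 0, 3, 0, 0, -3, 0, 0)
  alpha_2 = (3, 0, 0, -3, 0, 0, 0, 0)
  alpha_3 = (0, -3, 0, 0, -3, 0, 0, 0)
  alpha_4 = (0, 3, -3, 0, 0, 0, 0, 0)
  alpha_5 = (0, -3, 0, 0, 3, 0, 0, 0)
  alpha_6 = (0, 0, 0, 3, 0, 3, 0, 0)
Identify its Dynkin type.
D_6 (so(12))

Compute the Cartan integers a_ij = 2(alpha_i, alpha_j)/(alpha_j, alpha_j); the resulting 6x6 Cartan matrix is
[[2, 0, 0, -1, 0, -1], [0, 2, 0, 0, 0, -1], [0, 0, 2, -1, 0, 0], [-1, 0, -1, 2, -1, 0], [0, 0, 0, -1, 2, 0], [-1, -1, 0, 0, 0, 2]].
All simple roots have the same length, so the diagram is simply laced. The associated Dynkin diagram is a chain of 4 nodes with a fork of two nodes at one end (D_6), so the type is D_6 (the algebra so(12)).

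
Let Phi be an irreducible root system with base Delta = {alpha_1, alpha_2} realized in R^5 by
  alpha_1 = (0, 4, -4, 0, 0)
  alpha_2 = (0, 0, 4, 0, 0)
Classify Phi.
Compute the Cartan integers a_ij = 2(alpha_i, alpha_j)/(alpha_j, alpha_j); the resulting 2x2 Cartan matrix is
[[2, -2], [-1, 2]].
The roots have two lengths (squared-length ratio 2:1); the short ones are alpha_{2}. The associated Dynkin diagram is a chain of 2 nodes with a double edge at one end; the terminal node there is the unique short simple root (B_2), so the type is B_2 (the algebra so(5)).

B_2 (so(5))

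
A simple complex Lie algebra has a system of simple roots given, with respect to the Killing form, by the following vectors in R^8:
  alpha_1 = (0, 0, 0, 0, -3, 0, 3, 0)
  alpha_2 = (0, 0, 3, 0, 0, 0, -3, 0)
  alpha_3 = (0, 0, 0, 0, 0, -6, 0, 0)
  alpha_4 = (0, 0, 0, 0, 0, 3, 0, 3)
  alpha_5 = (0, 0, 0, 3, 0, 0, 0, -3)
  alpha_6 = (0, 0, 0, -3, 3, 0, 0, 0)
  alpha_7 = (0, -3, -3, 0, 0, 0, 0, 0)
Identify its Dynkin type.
Compute the Cartan integers a_ij = 2(alpha_i, alpha_j)/(alpha_j, alpha_j); the resulting 7x7 Cartan matrix is
[[2, -1, 0, 0, 0, -1, 0], [-1, 2, 0, 0, 0, 0, -1], [0, 0, 2, -2, 0, 0, 0], [0, 0, -1, 2, -1, 0, 0], [0, 0, 0, -1, 2, -1, 0], [-1, 0, 0, 0, -1, 2, 0], [0, -1, 0, 0, 0, 0, 2]].
The roots have two lengths (squared-length ratio 2:1); the short ones are alpha_{1,2,4,5,6,7}. The associated Dynkin diagram is a chain of 7 nodes with a double edge at one end; the terminal node there is the unique long simple root (C_7), so the type is C_7 (the algebra sp(14)).

C7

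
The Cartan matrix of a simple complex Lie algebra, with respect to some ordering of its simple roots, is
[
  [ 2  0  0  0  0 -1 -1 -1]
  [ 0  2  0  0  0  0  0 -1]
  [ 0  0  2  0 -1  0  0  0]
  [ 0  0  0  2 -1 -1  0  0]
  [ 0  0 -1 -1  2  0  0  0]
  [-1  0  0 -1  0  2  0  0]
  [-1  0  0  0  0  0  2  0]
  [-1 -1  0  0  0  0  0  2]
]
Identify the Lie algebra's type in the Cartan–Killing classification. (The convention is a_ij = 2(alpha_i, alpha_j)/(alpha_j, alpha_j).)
type E_8

The matrix has rank 8 with 2's on the diagonal. Reading the off-diagonal entries as Dynkin edges (a single edge where a_ij = a_ji = -1; a double or triple edge where a_ij * a_ji = 2 or 3), the diagram is a chain of 7 nodes with one extra node attached to the third node from one end (E_8). One simple-root ordering that puts it in standard form is (alpha_2, alpha_7, alpha_8, alpha_1, alpha_6, alpha_4, alpha_5, alpha_3). So the algebra is type E_8.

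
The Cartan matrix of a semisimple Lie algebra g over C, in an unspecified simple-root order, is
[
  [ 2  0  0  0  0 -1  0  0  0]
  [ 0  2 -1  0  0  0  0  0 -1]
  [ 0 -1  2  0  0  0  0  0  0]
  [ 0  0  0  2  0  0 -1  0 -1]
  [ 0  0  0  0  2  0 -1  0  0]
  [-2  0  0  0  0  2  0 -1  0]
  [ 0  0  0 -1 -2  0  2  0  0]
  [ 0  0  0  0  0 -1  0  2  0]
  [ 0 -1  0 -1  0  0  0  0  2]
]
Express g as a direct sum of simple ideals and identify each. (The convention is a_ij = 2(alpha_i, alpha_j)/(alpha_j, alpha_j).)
type B_3 ⊕ type B_6

The diagram associated to this matrix has two connected components: the simple roots {alpha_1, alpha_6, alpha_8} form a chain of 3 nodes with a double edge at one end; the terminal node there is the unique short simple root (B_3), and {alpha_2, alpha_3, alpha_4, alpha_5, alpha_7, alpha_9} form a chain of 6 nodes with a double edge at one end; the terminal node there is the unique short simple root (B_6). A semisimple Lie algebra decomposes uniquely as the direct sum of simple ideals, one per connected component of its Dynkin diagram, so g ≅ B_3 ⊕ B_6 (dimension 21 + 78 = 99).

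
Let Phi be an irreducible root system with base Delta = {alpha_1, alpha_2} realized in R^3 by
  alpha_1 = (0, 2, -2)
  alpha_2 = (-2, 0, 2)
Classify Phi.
Compute the Cartan integers a_ij = 2(alpha_i, alpha_j)/(alpha_j, alpha_j); the resulting 2x2 Cartan matrix is
[[2, -1], [-1, 2]].
All simple roots have the same length, so the diagram is simply laced. The associated Dynkin diagram is a chain of 2 nodes with single edges (A_2), so the type is A_2 (the algebra sl(3)).

type A_2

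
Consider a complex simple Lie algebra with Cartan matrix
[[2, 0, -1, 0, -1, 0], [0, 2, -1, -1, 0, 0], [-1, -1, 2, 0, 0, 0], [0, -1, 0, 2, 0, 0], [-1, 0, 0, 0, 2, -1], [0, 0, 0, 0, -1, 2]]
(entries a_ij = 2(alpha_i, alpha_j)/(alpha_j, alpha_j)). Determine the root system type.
A6

The matrix has rank 6 with 2's on the diagonal. Reading the off-diagonal entries as Dynkin edges (a single edge where a_ij = a_ji = -1; a double or triple edge where a_ij * a_ji = 2 or 3), the diagram is a chain of 6 nodes with single edges (A_6). One simple-root ordering that puts it in standard form is (alpha_4, alpha_2, alpha_3, alpha_1, alpha_5, alpha_6). So the algebra is type A_6, i.e. sl(7).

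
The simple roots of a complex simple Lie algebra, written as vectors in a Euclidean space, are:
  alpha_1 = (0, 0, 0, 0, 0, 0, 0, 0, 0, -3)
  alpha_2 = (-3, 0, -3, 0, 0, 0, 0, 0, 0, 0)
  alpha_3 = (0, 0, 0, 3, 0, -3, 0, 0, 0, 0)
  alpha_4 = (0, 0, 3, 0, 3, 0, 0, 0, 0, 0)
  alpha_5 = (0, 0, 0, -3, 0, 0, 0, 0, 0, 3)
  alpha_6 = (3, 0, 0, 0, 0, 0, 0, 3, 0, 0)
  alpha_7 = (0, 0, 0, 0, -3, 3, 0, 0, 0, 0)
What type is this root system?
B_7

Compute the Cartan integers a_ij = 2(alpha_i, alpha_j)/(alpha_j, alpha_j); the resulting 7x7 Cartan matrix is
[[2, 0, 0, 0, -1, 0, 0], [0, 2, 0, -1, 0, -1, 0], [0, 0, 2, 0, -1, 0, -1], [0, -1, 0, 2, 0, 0, -1], [-2, 0, -1, 0, 2, 0, 0], [0, -1, 0, 0, 0, 2, 0], [0, 0, -1, -1, 0, 0, 2]].
The roots have two lengths (squared-length ratio 2:1); the short ones are alpha_{1}. The associated Dynkin diagram is a chain of 7 nodes with a double edge at one end; the terminal node there is the unique short simple root (B_7), so the type is B_7 (the algebra so(15)).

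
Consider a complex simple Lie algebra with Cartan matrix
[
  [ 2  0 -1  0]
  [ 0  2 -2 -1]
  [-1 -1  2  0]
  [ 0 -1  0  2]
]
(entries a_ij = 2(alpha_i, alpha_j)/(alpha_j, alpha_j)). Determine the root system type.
F_4

The matrix has rank 4 with 2's on the diagonal. Reading the off-diagonal entries as Dynkin edges (a single edge where a_ij = a_ji = -1; a double or triple edge where a_ij * a_ji = 2 or 3), the diagram is a chain of 4 nodes with a double edge between the middle two (F_4). One simple-root ordering that puts it in standard form is (alpha_4, alpha_2, alpha_3, alpha_1). So the algebra is type F_4.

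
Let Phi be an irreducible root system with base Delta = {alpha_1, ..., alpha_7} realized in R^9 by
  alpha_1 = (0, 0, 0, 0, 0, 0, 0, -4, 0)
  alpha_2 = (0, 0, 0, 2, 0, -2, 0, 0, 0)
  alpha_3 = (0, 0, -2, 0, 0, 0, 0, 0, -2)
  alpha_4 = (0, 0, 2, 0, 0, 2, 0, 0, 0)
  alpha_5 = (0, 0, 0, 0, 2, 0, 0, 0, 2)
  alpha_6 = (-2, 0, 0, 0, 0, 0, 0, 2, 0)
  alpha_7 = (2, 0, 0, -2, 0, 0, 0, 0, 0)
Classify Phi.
C7

Compute the Cartan integers a_ij = 2(alpha_i, alpha_j)/(alpha_j, alpha_j); the resulting 7x7 Cartan matrix is
[[2, 0, 0, 0, 0, -2, 0], [0, 2, 0, -1, 0, 0, -1], [0, 0, 2, -1, -1, 0, 0], [0, -1, -1, 2, 0, 0, 0], [0, 0, -1, 0, 2, 0, 0], [-1, 0, 0, 0, 0, 2, -1], [0, -1, 0, 0, 0, -1, 2]].
The roots have two lengths (squared-length ratio 2:1); the short ones are alpha_{2,3,4,5,6,7}. The associated Dynkin diagram is a chain of 7 nodes with a double edge at one end; the terminal node there is the unique long simple root (C_7), so the type is C_7 (the algebra sp(14)).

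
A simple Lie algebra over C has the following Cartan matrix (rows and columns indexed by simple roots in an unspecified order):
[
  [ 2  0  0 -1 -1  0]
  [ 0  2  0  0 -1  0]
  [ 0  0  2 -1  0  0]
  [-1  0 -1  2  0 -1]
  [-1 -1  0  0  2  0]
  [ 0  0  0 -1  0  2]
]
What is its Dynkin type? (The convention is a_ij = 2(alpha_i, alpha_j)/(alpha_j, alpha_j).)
The matrix has rank 6 with 2's on the diagonal. Reading the off-diagonal entries as Dynkin edges (a single edge where a_ij = a_ji = -1; a double or triple edge where a_ij * a_ji = 2 or 3), the diagram is a chain of 4 nodes with a fork of two nodes at one end (D_6). One simple-root ordering that puts it in standard form is (alpha_2, alpha_5, alpha_1, alpha_4, alpha_3, alpha_6). So the algebra is type D_6, i.e. so(12).

D6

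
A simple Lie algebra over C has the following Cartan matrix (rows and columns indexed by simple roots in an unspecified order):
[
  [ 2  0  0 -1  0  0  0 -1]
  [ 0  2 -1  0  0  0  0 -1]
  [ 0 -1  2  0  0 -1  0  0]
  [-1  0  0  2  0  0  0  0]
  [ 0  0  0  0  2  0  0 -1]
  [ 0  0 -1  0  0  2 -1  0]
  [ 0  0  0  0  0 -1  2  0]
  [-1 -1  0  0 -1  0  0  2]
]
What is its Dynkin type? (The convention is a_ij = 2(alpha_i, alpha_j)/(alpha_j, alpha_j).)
The matrix has rank 8 with 2's on the diagonal. Reading the off-diagonal entries as Dynkin edges (a single edge where a_ij = a_ji = -1; a double or triple edge where a_ij * a_ji = 2 or 3), the diagram is a chain of 7 nodes with one extra node attached to the third node from one end (E_8). One simple-root ordering that puts it in standard form is (alpha_4, alpha_5, alpha_1, alpha_8, alpha_2, alpha_3, alpha_6, alpha_7). So the algebra is type E_8.

E_8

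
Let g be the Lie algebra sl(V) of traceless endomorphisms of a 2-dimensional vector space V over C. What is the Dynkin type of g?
This is sl(2), which has dimension 2^2 - 1 = 3 and rank 2 - 1 = 1 (a Cartan subalgebra is the diagonal traceless matrices). In the classification of classical Lie algebras, the special linear algebra sl(n+1) has type A_n; here n = 1, so the Dynkin diagram is a chain of 1 nodes with single edges (A_1). Hence the type is A_1.

type A_1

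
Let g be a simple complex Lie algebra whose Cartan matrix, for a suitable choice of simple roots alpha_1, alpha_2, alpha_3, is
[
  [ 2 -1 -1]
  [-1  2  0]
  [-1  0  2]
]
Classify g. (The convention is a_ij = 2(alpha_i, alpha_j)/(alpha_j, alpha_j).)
type A_3

The matrix has rank 3 with 2's on the diagonal. Reading the off-diagonal entries as Dynkin edges (a single edge where a_ij = a_ji = -1; a double or triple edge where a_ij * a_ji = 2 or 3), the diagram is a chain of 3 nodes with single edges (A_3). One simple-root ordering that puts it in standard form is (alpha_2, alpha_1, alpha_3). So the algebra is type A_3, i.e. sl(4).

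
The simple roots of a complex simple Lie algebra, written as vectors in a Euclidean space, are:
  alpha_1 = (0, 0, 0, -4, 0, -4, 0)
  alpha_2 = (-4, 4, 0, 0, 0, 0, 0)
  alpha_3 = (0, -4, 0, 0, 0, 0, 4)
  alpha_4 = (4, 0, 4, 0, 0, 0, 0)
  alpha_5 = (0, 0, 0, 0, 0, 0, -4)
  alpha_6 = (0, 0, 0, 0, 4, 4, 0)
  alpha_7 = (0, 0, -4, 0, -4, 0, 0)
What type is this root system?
B_7 (so(15))

Compute the Cartan integers a_ij = 2(alpha_i, alpha_j)/(alpha_j, alpha_j); the resulting 7x7 Cartan matrix is
[[2, 0, 0, 0, 0, -1, 0], [0, 2, -1, -1, 0, 0, 0], [0, -1, 2, 0, -2, 0, 0], [0, -1, 0, 2, 0, 0, -1], [0, 0, -1, 0, 2, 0, 0], [-1, 0, 0, 0, 0, 2, -1], [0, 0, 0, -1, 0, -1, 2]].
The roots have two lengths (squared-length ratio 2:1); the short ones are alpha_{5}. The associated Dynkin diagram is a chain of 7 nodes with a double edge at one end; the terminal node there is the unique short simple root (B_7), so the type is B_7 (the algebra so(15)).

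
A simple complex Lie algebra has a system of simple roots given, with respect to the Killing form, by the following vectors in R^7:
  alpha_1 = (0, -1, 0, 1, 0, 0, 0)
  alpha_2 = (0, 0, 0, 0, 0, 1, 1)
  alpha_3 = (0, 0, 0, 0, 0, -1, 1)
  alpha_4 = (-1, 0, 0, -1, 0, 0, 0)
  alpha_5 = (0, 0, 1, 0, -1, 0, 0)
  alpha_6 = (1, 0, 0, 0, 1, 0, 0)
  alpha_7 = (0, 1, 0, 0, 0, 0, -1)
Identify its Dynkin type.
D_7

Compute the Cartan integers a_ij = 2(alpha_i, alpha_j)/(alpha_j, alpha_j); the resulting 7x7 Cartan matrix is
[[2, 0, 0, -1, 0, 0, -1], [0, 2, 0, 0, 0, 0, -1], [0, 0, 2, 0, 0, 0, -1], [-1, 0, 0, 2, 0, -1, 0], [0, 0, 0, 0, 2, -1, 0], [0, 0, 0, -1, -1, 2, 0], [-1, -1, -1, 0, 0, 0, 2]].
All simple roots have the same length, so the diagram is simply laced. The associated Dynkin diagram is a chain of 5 nodes with a fork of two nodes at one end (D_7), so the type is D_7 (the algebra so(14)).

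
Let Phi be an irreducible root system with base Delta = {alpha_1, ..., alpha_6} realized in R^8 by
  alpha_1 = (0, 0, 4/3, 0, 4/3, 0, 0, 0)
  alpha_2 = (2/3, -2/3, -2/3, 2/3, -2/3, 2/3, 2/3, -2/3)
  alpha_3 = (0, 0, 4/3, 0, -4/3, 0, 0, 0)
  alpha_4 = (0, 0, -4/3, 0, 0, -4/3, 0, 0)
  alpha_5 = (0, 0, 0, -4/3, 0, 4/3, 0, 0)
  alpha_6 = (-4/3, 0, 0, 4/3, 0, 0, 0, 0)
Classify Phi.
type E_6

Compute the Cartan integers a_ij = 2(alpha_i, alpha_j)/(alpha_j, alpha_j); the resulting 6x6 Cartan matrix is
[[2, -1, 0, -1, 0, 0], [-1, 2, 0, 0, 0, 0], [0, 0, 2, -1, 0, 0], [-1, 0, -1, 2, -1, 0], [0, 0, 0, -1, 2, -1], [0, 0, 0, 0, -1, 2]].
All simple roots have the same length, so the diagram is simply laced. The associated Dynkin diagram is a chain of 5 nodes with one extra node attached to the third node from one end (E_6), so the type is E_6.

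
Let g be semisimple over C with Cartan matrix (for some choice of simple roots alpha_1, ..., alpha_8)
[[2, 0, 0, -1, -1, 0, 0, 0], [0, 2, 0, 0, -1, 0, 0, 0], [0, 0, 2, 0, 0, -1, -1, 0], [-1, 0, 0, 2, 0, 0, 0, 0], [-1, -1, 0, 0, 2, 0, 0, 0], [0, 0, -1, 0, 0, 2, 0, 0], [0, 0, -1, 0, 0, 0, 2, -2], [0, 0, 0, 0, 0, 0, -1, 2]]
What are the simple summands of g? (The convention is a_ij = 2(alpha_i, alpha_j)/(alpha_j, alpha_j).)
The diagram associated to this matrix has two connected components: the simple roots {alpha_1, alpha_2, alpha_4, alpha_5} form a chain of 4 nodes with single edges (A_4), and {alpha_3, alpha_6, alpha_7, alpha_8} form a chain of 4 nodes with a double edge at one end; the terminal node there is the unique short simple root (B_4). A semisimple Lie algebra decomposes uniquely as the direct sum of simple ideals, one per connected component of its Dynkin diagram, so g ≅ A_4 ⊕ B_4 (dimension 24 + 36 = 60).

A4 ⊕ B4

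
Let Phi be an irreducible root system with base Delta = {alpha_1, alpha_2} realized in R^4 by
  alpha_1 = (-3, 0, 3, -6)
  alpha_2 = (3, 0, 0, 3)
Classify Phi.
Compute the Cartan integers a_ij = 2(alpha_i, alpha_j)/(alpha_j, alpha_j); the resulting 2x2 Cartan matrix is
[[2, -3], [-1, 2]].
The roots have two lengths (squared-length ratio 3:1); the short ones are alpha_{2}. The associated Dynkin diagram is two nodes joined by a triple edge (G_2), so the type is G_2.

G2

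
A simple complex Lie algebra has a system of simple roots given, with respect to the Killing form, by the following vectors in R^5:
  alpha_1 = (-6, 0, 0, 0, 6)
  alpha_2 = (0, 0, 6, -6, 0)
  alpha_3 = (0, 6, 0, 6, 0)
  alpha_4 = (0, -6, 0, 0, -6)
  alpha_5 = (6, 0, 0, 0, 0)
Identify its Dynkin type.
Compute the Cartan integers a_ij = 2(alpha_i, alpha_j)/(alpha_j, alpha_j); the resulting 5x5 Cartan matrix is
[[2, 0, 0, -1, -2], [0, 2, -1, 0, 0], [0, -1, 2, -1, 0], [-1, 0, -1, 2, 0], [-1, 0, 0, 0, 2]].
The roots have two lengths (squared-length ratio 2:1); the short ones are alpha_{5}. The associated Dynkin diagram is a chain of 5 nodes with a double edge at one end; the terminal node there is the unique short simple root (B_5), so the type is B_5 (the algebra so(11)).

type B_5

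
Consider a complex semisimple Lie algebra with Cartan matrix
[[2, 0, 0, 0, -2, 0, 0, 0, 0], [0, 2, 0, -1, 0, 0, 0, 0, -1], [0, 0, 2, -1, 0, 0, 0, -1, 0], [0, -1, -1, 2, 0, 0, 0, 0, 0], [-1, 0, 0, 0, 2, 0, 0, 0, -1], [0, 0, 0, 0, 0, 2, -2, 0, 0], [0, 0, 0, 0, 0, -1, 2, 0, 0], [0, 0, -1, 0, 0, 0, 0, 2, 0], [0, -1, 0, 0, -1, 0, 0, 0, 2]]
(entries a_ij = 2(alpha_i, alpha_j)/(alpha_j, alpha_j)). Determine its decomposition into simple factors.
B_2 (so(5)) ⊕ C_7 (sp(14))

The diagram associated to this matrix has two connected components: the simple roots {alpha_6, alpha_7} form a chain of 2 nodes with a double edge at one end; the terminal node there is the unique short simple root (B_2), and {alpha_1, alpha_2, alpha_3, alpha_4, alpha_5, alpha_8, alpha_9} form a chain of 7 nodes with a double edge at one end; the terminal node there is the unique long simple root (C_7). A semisimple Lie algebra decomposes uniquely as the direct sum of simple ideals, one per connected component of its Dynkin diagram, so g ≅ B_2 ⊕ C_7 (dimension 10 + 105 = 115).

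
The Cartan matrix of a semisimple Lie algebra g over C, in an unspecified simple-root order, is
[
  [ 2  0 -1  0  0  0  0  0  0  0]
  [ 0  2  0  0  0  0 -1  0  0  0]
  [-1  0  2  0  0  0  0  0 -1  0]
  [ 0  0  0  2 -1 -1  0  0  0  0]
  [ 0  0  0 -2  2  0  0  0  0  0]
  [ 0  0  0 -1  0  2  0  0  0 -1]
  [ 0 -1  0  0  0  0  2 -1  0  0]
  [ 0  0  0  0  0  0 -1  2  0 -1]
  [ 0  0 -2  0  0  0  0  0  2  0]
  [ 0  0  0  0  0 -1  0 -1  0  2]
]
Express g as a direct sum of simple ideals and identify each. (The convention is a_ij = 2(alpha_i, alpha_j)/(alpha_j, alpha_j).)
C_3 ⊕ C_7

The diagram associated to this matrix has two connected components: the simple roots {alpha_1, alpha_3, alpha_9} form a chain of 3 nodes with a double edge at one end; the terminal node there is the unique long simple root (C_3), and {alpha_2, alpha_4, alpha_5, alpha_6, alpha_7, alpha_8, alpha_10} form a chain of 7 nodes with a double edge at one end; the terminal node there is the unique long simple root (C_7). A semisimple Lie algebra decomposes uniquely as the direct sum of simple ideals, one per connected component of its Dynkin diagram, so g ≅ C_3 ⊕ C_7 (dimension 21 + 105 = 126).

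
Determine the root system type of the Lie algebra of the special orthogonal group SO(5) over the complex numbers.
type B_2

This is so(5) with 5 odd, which has dimension 5(5-1)/2 = 10 and rank (5-1)/2 = 2. In the classification of classical Lie algebras, the orthogonal algebra so(2n+1) in an odd number of variables has type B_n; here n = 2, so the Dynkin diagram is a chain of 2 nodes with a double edge at one end; the terminal node there is the unique short simple root (B_2). Hence the type is B_2.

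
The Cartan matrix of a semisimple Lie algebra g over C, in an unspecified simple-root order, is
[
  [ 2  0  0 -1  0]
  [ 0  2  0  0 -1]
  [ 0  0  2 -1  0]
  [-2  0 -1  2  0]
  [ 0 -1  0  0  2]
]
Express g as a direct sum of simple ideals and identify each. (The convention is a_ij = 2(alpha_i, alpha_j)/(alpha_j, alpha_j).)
A_2 (sl(3)) + B_3 (so(7))

The diagram associated to this matrix has two connected components: the simple roots {alpha_2, alpha_5} form a chain of 2 nodes with single edges (A_2), and {alpha_1, alpha_3, alpha_4} form a chain of 3 nodes with a double edge at one end; the terminal node there is the unique short simple root (B_3). A semisimple Lie algebra decomposes uniquely as the direct sum of simple ideals, one per connected component of its Dynkin diagram, so g ≅ A_2 ⊕ B_3 (dimension 8 + 21 = 29).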